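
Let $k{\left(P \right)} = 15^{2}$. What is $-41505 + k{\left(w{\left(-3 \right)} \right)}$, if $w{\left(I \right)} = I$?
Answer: $-41280$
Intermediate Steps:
$k{\left(P \right)} = 225$
$-41505 + k{\left(w{\left(-3 \right)} \right)} = -41505 + 225 = -41280$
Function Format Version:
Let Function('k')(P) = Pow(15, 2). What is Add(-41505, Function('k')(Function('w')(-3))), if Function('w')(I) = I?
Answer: -41280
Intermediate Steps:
Function('k')(P) = 225
Add(-41505, Function('k')(Function('w')(-3))) = Add(-41505, 225) = -41280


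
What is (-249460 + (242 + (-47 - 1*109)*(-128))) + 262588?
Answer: 33338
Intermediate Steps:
(-249460 + (242 + (-47 - 1*109)*(-128))) + 262588 = (-249460 + (242 + (-47 - 109)*(-128))) + 262588 = (-249460 + (242 - 156*(-128))) + 262588 = (-249460 + (242 + 19968)) + 262588 = (-249460 + 20210) + 262588 = -229250 + 262588 = 33338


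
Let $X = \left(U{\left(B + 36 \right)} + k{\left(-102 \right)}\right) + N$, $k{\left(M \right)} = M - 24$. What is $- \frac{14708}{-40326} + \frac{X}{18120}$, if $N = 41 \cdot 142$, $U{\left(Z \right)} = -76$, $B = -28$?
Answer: $\frac{4109509}{6089226} \approx 0.67488$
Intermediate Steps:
$k{\left(M \right)} = -24 + M$
$N = 5822$
$X = 5620$ ($X = \left(-76 - 126\right) + 5822 = -202 + 5822 = 5620$)
$- \frac{14708}{-40326} + \frac{X}{18120} = - \frac{14708}{-40326} + \frac{5620}{18120} = \left(-14708\right) \left(- \frac{1}{40326}\right) + 5620 \cdot \frac{1}{18120} = \frac{7354}{20163} + \frac{281}{906} = \frac{4109509}{6089226}$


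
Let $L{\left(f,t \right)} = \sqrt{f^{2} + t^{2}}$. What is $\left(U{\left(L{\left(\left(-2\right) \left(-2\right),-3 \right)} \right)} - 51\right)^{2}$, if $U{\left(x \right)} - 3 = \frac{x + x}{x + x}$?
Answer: $2209$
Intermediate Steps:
$U{\left(x \right)} = 4$ ($U{\left(x \right)} = 3 + \frac{x + x}{x + x} = 3 + \frac{2 x}{2 x} = 3 + 2 x \frac{1}{2 x} = 3 + 1 = 4$)
$\left(U{\left(L{\left(\left(-2\right) \left(-2\right),-3 \right)} \right)} - 51\right)^{2} = \left(4 - 51\right)^{2} = \left(-47\right)^{2} = 2209$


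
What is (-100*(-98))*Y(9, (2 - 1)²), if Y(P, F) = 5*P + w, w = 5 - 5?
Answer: 441000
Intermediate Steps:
w = 0
Y(P, F) = 5*P (Y(P, F) = 5*P + 0 = 5*P)
(-100*(-98))*Y(9, (2 - 1)²) = (-100*(-98))*(5*9) = 9800*45 = 441000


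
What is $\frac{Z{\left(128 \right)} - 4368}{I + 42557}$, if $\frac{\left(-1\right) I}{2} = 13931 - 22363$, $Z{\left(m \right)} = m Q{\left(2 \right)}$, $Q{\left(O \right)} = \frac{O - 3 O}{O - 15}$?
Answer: $- \frac{56272}{772473} \approx -0.072847$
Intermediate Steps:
$Q{\left(O \right)} = - \frac{2 O}{-15 + O}$ ($Q{\left(O \right)} = \frac{\left(-2\right) O}{O - 15} = \frac{\left(-2\right) O}{-15 + O} = - \frac{2 O}{-15 + O}$)
$Z{\left(m \right)} = \frac{4 m}{13}$ ($Z{\left(m \right)} = m \left(\left(-2\right) 2 \frac{1}{-15 + 2}\right) = m \left(\left(-2\right) 2 \frac{1}{-13}\right) = m \left(\left(-2\right) 2 \left(- \frac{1}{13}\right)\right) = m \frac{4}{13} = \frac{4 m}{13}$)
$I = 16864$ ($I = - 2 \left(13931 - 22363\right) = \left(-2\right) \left(-8432\right) = 16864$)
$\frac{Z{\left(128 \right)} - 4368}{I + 42557} = \frac{\frac{4}{13} \cdot 128 - 4368}{16864 + 42557} = \frac{\frac{512}{13} - 4368}{59421} = \left(- \frac{56272}{13}\right) \frac{1}{59421} = - \frac{56272}{772473}$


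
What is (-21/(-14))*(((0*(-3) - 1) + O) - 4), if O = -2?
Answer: -21/2 ≈ -10.500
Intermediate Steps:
(-21/(-14))*(((0*(-3) - 1) + O) - 4) = (-21/(-14))*(((0*(-3) - 1) - 2) - 4) = (-21*(-1/14))*(((0 - 1) - 2) - 4) = 3*((-1 - 2) - 4)/2 = 3*(-3 - 4)/2 = (3/2)*(-7) = -21/2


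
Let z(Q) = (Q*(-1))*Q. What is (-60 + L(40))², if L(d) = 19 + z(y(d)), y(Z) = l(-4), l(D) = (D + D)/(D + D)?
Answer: 1764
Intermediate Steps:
l(D) = 1 (l(D) = (2*D)/((2*D)) = (2*D)*(1/(2*D)) = 1)
y(Z) = 1
z(Q) = -Q² (z(Q) = (-Q)*Q = -Q²)
L(d) = 18 (L(d) = 19 - 1*1² = 19 - 1*1 = 19 - 1 = 18)
(-60 + L(40))² = (-60 + 18)² = (-42)² = 1764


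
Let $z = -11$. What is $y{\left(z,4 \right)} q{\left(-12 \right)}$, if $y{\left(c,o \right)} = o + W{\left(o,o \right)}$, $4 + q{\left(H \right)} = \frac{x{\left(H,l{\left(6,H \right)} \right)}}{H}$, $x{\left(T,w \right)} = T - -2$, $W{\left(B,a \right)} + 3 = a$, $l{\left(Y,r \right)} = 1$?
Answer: $- \frac{95}{6} \approx -15.833$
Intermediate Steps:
$W{\left(B,a \right)} = -3 + a$
$x{\left(T,w \right)} = 2 + T$ ($x{\left(T,w \right)} = T + 2 = 2 + T$)
$q{\left(H \right)} = -4 + \frac{2 + H}{H}$
$y{\left(c,o \right)} = -3 + 2 o$ ($y{\left(c,o \right)} = o + \left(-3 + o\right) = -3 + 2 o$)
$y{\left(z,4 \right)} q{\left(-12 \right)} = \left(-3 + 2 \cdot 4\right) \left(-3 + \frac{2}{-12}\right) = \left(-3 + 8\right) \left(-3 + 2 \left(- \frac{1}{12}\right)\right) = 5 \left(-3 - \frac{1}{6}\right) = 5 \left(- \frac{19}{6}\right) = - \frac{95}{6}$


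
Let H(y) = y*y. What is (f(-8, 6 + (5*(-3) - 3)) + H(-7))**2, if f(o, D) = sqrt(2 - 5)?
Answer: (49 + I*sqrt(3))**2 ≈ 2398.0 + 169.74*I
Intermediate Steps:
H(y) = y**2
f(o, D) = I*sqrt(3) (f(o, D) = sqrt(-3) = I*sqrt(3))
(f(-8, 6 + (5*(-3) - 3)) + H(-7))**2 = (I*sqrt(3) + (-7)**2)**2 = (I*sqrt(3) + 49)**2 = (49 + I*sqrt(3))**2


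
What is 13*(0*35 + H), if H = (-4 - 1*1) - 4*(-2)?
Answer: 39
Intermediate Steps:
H = 3 (H = (-4 - 1) + 8 = -5 + 8 = 3)
13*(0*35 + H) = 13*(0*35 + 3) = 13*(0 + 3) = 13*3 = 39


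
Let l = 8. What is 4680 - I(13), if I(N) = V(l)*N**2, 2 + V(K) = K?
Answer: 3666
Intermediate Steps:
V(K) = -2 + K
I(N) = 6*N**2 (I(N) = (-2 + 8)*N**2 = 6*N**2)
4680 - I(13) = 4680 - 6*13**2 = 4680 - 6*169 = 4680 - 1*1014 = 4680 - 1014 = 3666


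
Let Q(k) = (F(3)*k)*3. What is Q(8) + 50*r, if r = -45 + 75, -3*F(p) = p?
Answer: 1476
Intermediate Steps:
F(p) = -p/3
r = 30
Q(k) = -3*k (Q(k) = ((-⅓*3)*k)*3 = -k*3 = -3*k)
Q(8) + 50*r = -3*8 + 50*30 = -24 + 1500 = 1476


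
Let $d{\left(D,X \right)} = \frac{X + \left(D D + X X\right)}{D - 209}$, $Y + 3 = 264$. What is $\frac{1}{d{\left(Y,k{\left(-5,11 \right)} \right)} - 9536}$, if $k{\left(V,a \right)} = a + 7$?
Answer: $- \frac{52}{427409} \approx -0.00012166$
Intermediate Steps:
$Y = 261$ ($Y = -3 + 264 = 261$)
$k{\left(V,a \right)} = 7 + a$
$d{\left(D,X \right)} = \frac{X + D^{2} + X^{2}}{-209 + D}$ ($d{\left(D,X \right)} = \frac{X + \left(D^{2} + X^{2}\right)}{-209 + D} = \frac{X + D^{2} + X^{2}}{-209 + D}$)
$\frac{1}{d{\left(Y,k{\left(-5,11 \right)} \right)} - 9536} = \frac{1}{\frac{\left(7 + 11\right) + 261^{2} + \left(7 + 11\right)^{2}}{-209 + 261} - 9536} = \frac{1}{\frac{18 + 68121 + 18^{2}}{52} - 9536} = \frac{1}{\frac{18 + 68121 + 324}{52} - 9536} = \frac{1}{\frac{1}{52} \cdot 68463 - 9536} = \frac{1}{\frac{68463}{52} - 9536} = \frac{1}{- \frac{427409}{52}} = - \frac{52}{427409}$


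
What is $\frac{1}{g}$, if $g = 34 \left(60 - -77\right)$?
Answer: $\frac{1}{4658} \approx 0.00021468$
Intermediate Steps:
$g = 4658$ ($g = 34 \left(60 + 77\right) = 34 \cdot 137 = 4658$)
$\frac{1}{g} = \frac{1}{4658}$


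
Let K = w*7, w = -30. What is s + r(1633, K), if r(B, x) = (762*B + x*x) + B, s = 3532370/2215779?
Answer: 2858533488911/2215779 ≈ 1.2901e+6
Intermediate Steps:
K = -210 (K = -30*7 = -210)
s = 3532370/2215779 (s = 3532370*(1/2215779) = 3532370/2215779 ≈ 1.5942)
r(B, x) = x² + 763*B (r(B, x) = (762*B + x²) + B = (x² + 762*B) + B = x² + 763*B)
s + r(1633, K) = 3532370/2215779 + ((-210)² + 763*1633) = 3532370/2215779 + (44100 + 1245979) = 3532370/2215779 + 1290079 = 2858533488911/2215779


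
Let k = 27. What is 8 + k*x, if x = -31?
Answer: -829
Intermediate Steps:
8 + k*x = 8 + 27*(-31) = 8 - 837 = -829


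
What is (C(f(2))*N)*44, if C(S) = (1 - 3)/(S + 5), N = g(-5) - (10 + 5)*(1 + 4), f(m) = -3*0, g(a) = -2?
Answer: 6776/5 ≈ 1355.2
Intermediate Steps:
f(m) = 0
N = -77 (N = -2 - (10 + 5)*(1 + 4) = -2 - 15*5 = -2 - 1*75 = -2 - 75 = -77)
C(S) = -2/(5 + S)
(C(f(2))*N)*44 = (-2/(5 + 0)*(-77))*44 = (-2/5*(-77))*44 = (-2*1/5*(-77))*44 = -2/5*(-77)*44 = (154/5)*44 = 6776/5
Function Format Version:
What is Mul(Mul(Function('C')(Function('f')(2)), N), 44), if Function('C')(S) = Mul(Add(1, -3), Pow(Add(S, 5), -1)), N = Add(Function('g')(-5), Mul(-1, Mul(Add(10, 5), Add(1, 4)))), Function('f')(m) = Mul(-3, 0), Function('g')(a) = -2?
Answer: Rational(6776, 5) ≈ 1355.2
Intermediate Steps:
Function('f')(m) = 0
N = -77 (N = Add(-2, Mul(-1, Mul(Add(10, 5), Add(1, 4)))) = Add(-2, Mul(-1, Mul(15, 5))) = Add(-2, Mul(-1, 75)) = Add(-2, -75) = -77)
Function('C')(S) = Mul(-2, Pow(Add(5, S), -1))
Mul(Mul(Function('C')(Function('f')(2)), N), 44) = Mul(Mul(Mul(-2, Pow(Add(5, 0), -1)), -77), 44) = Mul(Mul(Mul(-2, Pow(5, -1)), -77), 44) = Mul(Mul(Mul(-2, Rational(1, 5)), -77), 44) = Mul(Mul(Rational(-2, 5), -77), 44) = Mul(Rational(154, 5), 44) = Rational(6776, 5)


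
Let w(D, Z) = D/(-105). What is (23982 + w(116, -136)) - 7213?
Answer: 1760629/105 ≈ 16768.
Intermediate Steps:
w(D, Z) = -D/105 (w(D, Z) = D*(-1/105) = -D/105)
(23982 + w(116, -136)) - 7213 = (23982 - 1/105*116) - 7213 = (23982 - 116/105) - 7213 = 2517994/105 - 7213 = 1760629/105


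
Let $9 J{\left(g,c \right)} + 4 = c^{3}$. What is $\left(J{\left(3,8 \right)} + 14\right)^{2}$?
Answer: $\frac{401956}{81} \approx 4962.4$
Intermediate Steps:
$J{\left(g,c \right)} = - \frac{4}{9} + \frac{c^{3}}{9}$
$\left(J{\left(3,8 \right)} + 14\right)^{2} = \left(\left(- \frac{4}{9} + \frac{8^{3}}{9}\right) + 14\right)^{2} = \left(\left(- \frac{4}{9} + \frac{1}{9} \cdot 512\right) + 14\right)^{2} = \left(\left(- \frac{4}{9} + \frac{512}{9}\right) + 14\right)^{2} = \left(\frac{508}{9} + 14\right)^{2} = \left(\frac{634}{9}\right)^{2} = \frac{401956}{81}$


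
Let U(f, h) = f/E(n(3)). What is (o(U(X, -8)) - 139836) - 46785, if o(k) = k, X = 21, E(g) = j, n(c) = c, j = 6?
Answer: -373235/2 ≈ -1.8662e+5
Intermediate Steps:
E(g) = 6
U(f, h) = f/6
(o(U(X, -8)) - 139836) - 46785 = ((1/6)*21 - 139836) - 46785 = (7/2 - 139836) - 46785 = -279665/2 - 46785 = -373235/2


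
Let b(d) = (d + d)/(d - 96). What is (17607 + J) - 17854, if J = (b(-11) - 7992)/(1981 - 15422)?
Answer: -354377067/1438187 ≈ -246.41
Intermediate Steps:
b(d) = 2*d/(-96 + d) (b(d) = (2*d)/(-96 + d) = 2*d/(-96 + d))
J = 855122/1438187 (J = (2*(-11)/(-96 - 11) - 7992)/(1981 - 15422) = (2*(-11)/(-107) - 7992)/(-13441) = (2*(-11)*(-1/107) - 7992)*(-1/13441) = (22/107 - 7992)*(-1/13441) = -855122/107*(-1/13441) = 855122/1438187 ≈ 0.59458)
(17607 + J) - 17854 = (17607 + 855122/1438187) - 17854 = 25323013631/1438187 - 17854 = -354377067/1438187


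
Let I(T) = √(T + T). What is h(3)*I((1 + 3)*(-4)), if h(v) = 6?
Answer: 24*I*√2 ≈ 33.941*I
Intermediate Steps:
I(T) = √2*√T (I(T) = √(2*T) = √2*√T)
h(3)*I((1 + 3)*(-4)) = 6*(√2*√((1 + 3)*(-4))) = 6*(√2*√(4*(-4))) = 6*(√2*√(-16)) = 6*(√2*(4*I)) = 6*(4*I*√2) = 24*I*√2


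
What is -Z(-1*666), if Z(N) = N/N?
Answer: -1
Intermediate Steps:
Z(N) = 1
-Z(-1*666) = -1*1 = -1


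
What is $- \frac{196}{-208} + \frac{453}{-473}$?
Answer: $- \frac{379}{24596} \approx -0.015409$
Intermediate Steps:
$- \frac{196}{-208} + \frac{453}{-473} = \left(-196\right) \left(- \frac{1}{208}\right) + 453 \left(- \frac{1}{473}\right) = \frac{49}{52} - \frac{453}{473} = - \frac{379}{24596}$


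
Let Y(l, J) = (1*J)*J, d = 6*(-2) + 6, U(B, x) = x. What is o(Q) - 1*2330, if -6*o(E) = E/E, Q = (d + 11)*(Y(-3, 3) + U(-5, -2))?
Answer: -13981/6 ≈ -2330.2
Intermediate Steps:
d = -6 (d = -12 + 6 = -6)
Y(l, J) = J² (Y(l, J) = J*J = J²)
Q = 35 (Q = (-6 + 11)*(3² - 2) = 5*(9 - 2) = 5*7 = 35)
o(E) = -⅙ (o(E) = -E/(6*E) = -⅙*1 = -⅙)
o(Q) - 1*2330 = -⅙ - 1*2330 = -⅙ - 2330 = -13981/6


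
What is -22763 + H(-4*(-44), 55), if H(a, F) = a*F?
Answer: -13083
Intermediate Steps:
H(a, F) = F*a
-22763 + H(-4*(-44), 55) = -22763 + 55*(-4*(-44)) = -22763 + 55*176 = -22763 + 9680 = -13083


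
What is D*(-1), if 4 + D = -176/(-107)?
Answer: 252/107 ≈ 2.3551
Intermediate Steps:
D = -252/107 (D = -4 - 176/(-107) = -4 - 176*(-1/107) = -4 + 176/107 = -252/107 ≈ -2.3551)
D*(-1) = -252/107*(-1) = 252/107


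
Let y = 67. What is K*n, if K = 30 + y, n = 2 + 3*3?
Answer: 1067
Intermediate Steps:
n = 11 (n = 2 + 9 = 11)
K = 97 (K = 30 + 67 = 97)
K*n = 97*11 = 1067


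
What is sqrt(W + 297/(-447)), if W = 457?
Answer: sqrt(10131106)/149 ≈ 21.362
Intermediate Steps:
sqrt(W + 297/(-447)) = sqrt(457 + 297/(-447)) = sqrt(457 + 297*(-1/447)) = sqrt(457 - 99/149) = sqrt(67994/149) = sqrt(10131106)/149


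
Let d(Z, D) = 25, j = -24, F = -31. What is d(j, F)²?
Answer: 625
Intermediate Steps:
d(j, F)² = 25² = 625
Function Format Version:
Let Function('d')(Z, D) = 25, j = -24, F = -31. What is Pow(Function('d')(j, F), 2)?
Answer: 625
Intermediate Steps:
Pow(Function('d')(j, F), 2) = Pow(25, 2) = 625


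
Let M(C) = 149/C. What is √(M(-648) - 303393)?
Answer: I*√393197626/36 ≈ 550.81*I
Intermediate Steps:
√(M(-648) - 303393) = √(149/(-648) - 303393) = √(149*(-1/648) - 303393) = √(-149/648 - 303393) = √(-196598813/648) = I*√393197626/36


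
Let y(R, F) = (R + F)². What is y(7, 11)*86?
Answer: 27864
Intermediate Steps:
y(R, F) = (F + R)²
y(7, 11)*86 = (11 + 7)²*86 = 18²*86 = 324*86 = 27864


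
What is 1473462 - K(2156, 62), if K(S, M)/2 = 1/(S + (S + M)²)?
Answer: 3625954228079/2460840 ≈ 1.4735e+6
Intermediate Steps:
K(S, M) = 2/(S + (M + S)²) (K(S, M) = 2/(S + (S + M)²) = 2/(S + (M + S)²))
1473462 - K(2156, 62) = 1473462 - 2/(2156 + (62 + 2156)²) = 1473462 - 2/(2156 + 2218²) = 1473462 - 2/(2156 + 4919524) = 1473462 - 2/4921680 = 1473462 - 1*1/2460840 = 1473462 - 1/2460840 = 3625954228079/2460840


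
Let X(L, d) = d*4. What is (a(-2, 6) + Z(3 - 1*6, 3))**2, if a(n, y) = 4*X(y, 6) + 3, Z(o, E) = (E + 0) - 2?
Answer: 10000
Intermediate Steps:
X(L, d) = 4*d
Z(o, E) = -2 + E (Z(o, E) = E - 2 = -2 + E)
a(n, y) = 99 (a(n, y) = 4*(4*6) + 3 = 4*24 + 3 = 96 + 3 = 99)
(a(-2, 6) + Z(3 - 1*6, 3))**2 = (99 + (-2 + 3))**2 = (99 + 1)**2 = 100**2 = 10000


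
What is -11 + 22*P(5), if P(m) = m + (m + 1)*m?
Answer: 759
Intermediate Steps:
P(m) = m + m*(1 + m) (P(m) = m + (1 + m)*m = m + m*(1 + m))
-11 + 22*P(5) = -11 + 22*(5*(2 + 5)) = -11 + 22*(5*7) = -11 + 22*35 = -11 + 770 = 759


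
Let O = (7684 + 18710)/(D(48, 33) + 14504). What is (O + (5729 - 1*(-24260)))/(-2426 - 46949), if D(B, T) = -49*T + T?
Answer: -193742137/318962500 ≈ -0.60741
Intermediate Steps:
D(B, T) = -48*T
O = 13197/6460 (O = (7684 + 18710)/(-48*33 + 14504) = 26394/(-1584 + 14504) = 26394/12920 = 26394*(1/12920) = 13197/6460 ≈ 2.0429)
(O + (5729 - 1*(-24260)))/(-2426 - 46949) = (13197/6460 + (5729 - 1*(-24260)))/(-2426 - 46949) = (13197/6460 + (5729 + 24260))/(-49375) = (13197/6460 + 29989)*(-1/49375) = (193742137/6460)*(-1/49375) = -193742137/318962500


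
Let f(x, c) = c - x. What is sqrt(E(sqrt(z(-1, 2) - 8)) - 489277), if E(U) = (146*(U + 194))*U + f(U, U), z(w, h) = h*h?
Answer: sqrt(-489861 + 56648*I) ≈ 40.401 + 701.07*I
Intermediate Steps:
z(w, h) = h**2
E(U) = U*(28324 + 146*U) (E(U) = (146*(U + 194))*U + (U - U) = (146*(194 + U))*U + 0 = (28324 + 146*U)*U + 0 = U*(28324 + 146*U) + 0 = U*(28324 + 146*U))
sqrt(E(sqrt(z(-1, 2) - 8)) - 489277) = sqrt(146*sqrt(2**2 - 8)*(194 + sqrt(2**2 - 8)) - 489277) = sqrt(146*sqrt(4 - 8)*(194 + sqrt(4 - 8)) - 489277) = sqrt(146*sqrt(-4)*(194 + sqrt(-4)) - 489277) = sqrt(146*(2*I)*(194 + 2*I) - 489277) = sqrt(292*I*(194 + 2*I) - 489277) = sqrt(-489277 + 292*I*(194 + 2*I))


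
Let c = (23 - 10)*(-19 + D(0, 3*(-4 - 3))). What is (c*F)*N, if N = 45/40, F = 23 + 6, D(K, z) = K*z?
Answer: -64467/8 ≈ -8058.4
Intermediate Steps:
F = 29
N = 9/8 (N = 45*(1/40) = 9/8 ≈ 1.1250)
c = -247 (c = (23 - 10)*(-19 + 0*(3*(-4 - 3))) = 13*(-19 + 0*(3*(-7))) = 13*(-19 + 0*(-21)) = 13*(-19 + 0) = 13*(-19) = -247)
(c*F)*N = -247*29*(9/8) = -7163*9/8 = -64467/8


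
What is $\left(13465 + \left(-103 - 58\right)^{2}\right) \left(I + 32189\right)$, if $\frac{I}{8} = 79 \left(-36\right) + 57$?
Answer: $389645698$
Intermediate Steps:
$I = -22296$ ($I = 8 \left(79 \left(-36\right) + 57\right) = 8 \left(-2844 + 57\right) = 8 \left(-2787\right) = -22296$)
$\left(13465 + \left(-103 - 58\right)^{2}\right) \left(I + 32189\right) = \left(13465 + \left(-103 - 58\right)^{2}\right) \left(-22296 + 32189\right) = \left(13465 + \left(-161\right)^{2}\right) 9893 = \left(13465 + 25921\right) 9893 = 39386 \cdot 9893 = 389645698$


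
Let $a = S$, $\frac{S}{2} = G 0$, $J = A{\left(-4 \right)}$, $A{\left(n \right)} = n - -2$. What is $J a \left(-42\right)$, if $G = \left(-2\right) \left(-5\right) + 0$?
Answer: $0$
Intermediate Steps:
$A{\left(n \right)} = 2 + n$ ($A{\left(n \right)} = n + 2 = 2 + n$)
$J = -2$ ($J = 2 - 4 = -2$)
$G = 10$ ($G = 10 + 0 = 10$)
$S = 0$ ($S = 2 \cdot 10 \cdot 0 = 2 \cdot 0 = 0$)
$a = 0$
$J a \left(-42\right) = \left(-2\right) 0 \left(-42\right) = 0 \left(-42\right) = 0$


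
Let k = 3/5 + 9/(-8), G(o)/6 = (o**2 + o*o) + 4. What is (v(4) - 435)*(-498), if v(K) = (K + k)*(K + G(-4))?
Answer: -164091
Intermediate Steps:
G(o) = 24 + 12*o**2 (G(o) = 6*((o**2 + o*o) + 4) = 6*((o**2 + o**2) + 4) = 6*(2*o**2 + 4) = 6*(4 + 2*o**2) = 24 + 12*o**2)
k = -21/40 (k = 3*(1/5) + 9*(-1/8) = 3/5 - 9/8 = -21/40 ≈ -0.52500)
v(K) = (216 + K)*(-21/40 + K) (v(K) = (K - 21/40)*(K + (24 + 12*(-4)**2)) = (-21/40 + K)*(K + (24 + 12*16)) = (-21/40 + K)*(K + (24 + 192)) = (-21/40 + K)*(K + 216) = (-21/40 + K)*(216 + K) = (216 + K)*(-21/40 + K))
(v(4) - 435)*(-498) = ((-567/5 + 4**2 + (8619/40)*4) - 435)*(-498) = ((-567/5 + 16 + 8619/10) - 435)*(-498) = (1529/2 - 435)*(-498) = (659/2)*(-498) = -164091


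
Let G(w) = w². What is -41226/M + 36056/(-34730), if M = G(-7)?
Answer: -716772862/850885 ≈ -842.38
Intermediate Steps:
M = 49 (M = (-7)² = 49)
-41226/M + 36056/(-34730) = -41226/49 + 36056/(-34730) = -41226*1/49 + 36056*(-1/34730) = -41226/49 - 18028/17365 = -716772862/850885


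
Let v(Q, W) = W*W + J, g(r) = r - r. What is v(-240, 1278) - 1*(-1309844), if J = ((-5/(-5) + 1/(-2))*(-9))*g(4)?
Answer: 2943128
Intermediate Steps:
g(r) = 0
J = 0 (J = ((-5/(-5) + 1/(-2))*(-9))*0 = ((-5*(-1/5) + 1*(-1/2))*(-9))*0 = ((1 - 1/2)*(-9))*0 = ((1/2)*(-9))*0 = -9/2*0 = 0)
v(Q, W) = W**2 (v(Q, W) = W*W + 0 = W**2 + 0 = W**2)
v(-240, 1278) - 1*(-1309844) = 1278**2 - 1*(-1309844) = 1633284 + 1309844 = 2943128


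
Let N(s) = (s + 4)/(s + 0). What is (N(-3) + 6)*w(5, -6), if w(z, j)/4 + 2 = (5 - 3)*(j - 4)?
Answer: -1496/3 ≈ -498.67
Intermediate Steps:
w(z, j) = -40 + 8*j (w(z, j) = -8 + 4*((5 - 3)*(j - 4)) = -8 + 4*(2*(-4 + j)) = -8 + 4*(-8 + 2*j) = -8 + (-32 + 8*j) = -40 + 8*j)
N(s) = (4 + s)/s
(N(-3) + 6)*w(5, -6) = ((4 - 3)/(-3) + 6)*(-40 + 8*(-6)) = (-1/3*1 + 6)*(-40 - 48) = (-1/3 + 6)*(-88) = (17/3)*(-88) = -1496/3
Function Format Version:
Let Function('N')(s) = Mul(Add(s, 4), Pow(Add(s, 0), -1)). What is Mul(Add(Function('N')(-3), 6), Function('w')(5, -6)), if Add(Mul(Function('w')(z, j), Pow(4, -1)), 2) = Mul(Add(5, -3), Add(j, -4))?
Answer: Rational(-1496, 3) ≈ -498.67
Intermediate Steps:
Function('w')(z, j) = Add(-40, Mul(8, j)) (Function('w')(z, j) = Add(-8, Mul(4, Mul(Add(5, -3), Add(j, -4)))) = Add(-8, Mul(4, Mul(2, Add(-4, j)))) = Add(-8, Mul(4, Add(-8, Mul(2, j)))) = Add(-8, Add(-32, Mul(8, j))) = Add(-40, Mul(8, j)))
Function('N')(s) = Mul(Pow(s, -1), Add(4, s)) (Function('N')(s) = Mul(Add(4, s), Pow(s, -1)) = Mul(Pow(s, -1), Add(4, s)))
Mul(Add(Function('N')(-3), 6), Function('w')(5, -6)) = Mul(Add(Mul(Pow(-3, -1), Add(4, -3)), 6), Add(-40, Mul(8, -6))) = Mul(Add(Mul(Rational(-1, 3), 1), 6), Add(-40, -48)) = Mul(Add(Rational(-1, 3), 6), -88) = Mul(Rational(17, 3), -88) = Rational(-1496, 3)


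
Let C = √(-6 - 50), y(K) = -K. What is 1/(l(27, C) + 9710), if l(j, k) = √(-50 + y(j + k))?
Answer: 1/(9710 + √(-77 - 2*I*√14)) ≈ 0.00010298 + 9.32e-8*I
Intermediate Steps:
C = 2*I*√14 (C = √(-56) = 2*I*√14 ≈ 7.4833*I)
l(j, k) = √(-50 - j - k) (l(j, k) = √(-50 - (j + k)) = √(-50 + (-j - k)) = √(-50 - j - k))
1/(l(27, C) + 9710) = 1/(√(-50 - 1*27 - 2*I*√14) + 9710) = 1/(√(-50 - 27 - 2*I*√14) + 9710) = 1/(√(-77 - 2*I*√14) + 9710) = 1/(9710 + √(-77 - 2*I*√14))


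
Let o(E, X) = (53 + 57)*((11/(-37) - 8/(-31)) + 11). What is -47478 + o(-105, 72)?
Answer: -53074346/1147 ≈ -46272.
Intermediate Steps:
o(E, X) = 1382920/1147 (o(E, X) = 110*((11*(-1/37) - 8*(-1/31)) + 11) = 110*((-11/37 + 8/31) + 11) = 110*(-45/1147 + 11) = 110*(12572/1147) = 1382920/1147)
-47478 + o(-105, 72) = -47478 + 1382920/1147 = -53074346/1147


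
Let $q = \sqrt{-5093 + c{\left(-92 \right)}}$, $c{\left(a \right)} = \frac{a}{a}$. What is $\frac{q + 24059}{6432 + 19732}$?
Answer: $\frac{24059}{26164} + \frac{i \sqrt{1273}}{13082} \approx 0.91955 + 0.0027273 i$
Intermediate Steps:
$c{\left(a \right)} = 1$
$q = 2 i \sqrt{1273}$ ($q = \sqrt{-5093 + 1} = \sqrt{-5092} = 2 i \sqrt{1273} \approx 71.358 i$)
$\frac{q + 24059}{6432 + 19732} = \frac{2 i \sqrt{1273} + 24059}{6432 + 19732} = \frac{24059 + 2 i \sqrt{1273}}{26164} = \left(24059 + 2 i \sqrt{1273}\right) \frac{1}{26164} = \frac{24059}{26164} + \frac{i \sqrt{1273}}{13082}$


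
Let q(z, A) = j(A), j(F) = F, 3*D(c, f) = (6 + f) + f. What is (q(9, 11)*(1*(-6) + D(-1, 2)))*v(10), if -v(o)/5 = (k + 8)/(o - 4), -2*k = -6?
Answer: 2420/9 ≈ 268.89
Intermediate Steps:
D(c, f) = 2 + 2*f/3 (D(c, f) = ((6 + f) + f)/3 = (6 + 2*f)/3 = 2 + 2*f/3)
k = 3 (k = -1/2*(-6) = 3)
q(z, A) = A
v(o) = -55/(-4 + o) (v(o) = -5*(3 + 8)/(o - 4) = -55/(-4 + o))
(q(9, 11)*(1*(-6) + D(-1, 2)))*v(10) = (11*(1*(-6) + (2 + (2/3)*2)))*(-55/(-4 + 10)) = (11*(-6 + (2 + 4/3)))*(-55/6) = (11*(-6 + 10/3))*(-55*1/6) = (11*(-8/3))*(-55/6) = -88/3*(-55/6) = 2420/9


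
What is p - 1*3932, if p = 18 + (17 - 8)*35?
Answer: -3599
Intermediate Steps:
p = 333 (p = 18 + 9*35 = 18 + 315 = 333)
p - 1*3932 = 333 - 1*3932 = 333 - 3932 = -3599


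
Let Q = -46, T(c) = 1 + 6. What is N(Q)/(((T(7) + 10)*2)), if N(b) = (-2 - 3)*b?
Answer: 115/17 ≈ 6.7647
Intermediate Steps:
T(c) = 7
N(b) = -5*b
N(Q)/(((T(7) + 10)*2)) = (-5*(-46))/(((7 + 10)*2)) = 230/((17*2)) = 230/34 = 230*(1/34) = 115/17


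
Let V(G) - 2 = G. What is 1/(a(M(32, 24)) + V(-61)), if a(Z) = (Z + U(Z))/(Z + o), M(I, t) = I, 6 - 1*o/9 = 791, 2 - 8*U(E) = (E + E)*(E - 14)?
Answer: -28132/1659341 ≈ -0.016954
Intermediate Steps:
U(E) = ¼ - E*(-14 + E)/4 (U(E) = ¼ - (E + E)*(E - 14)/8 = ¼ - 2*E*(-14 + E)/8 = ¼ - E*(-14 + E)/4)
V(G) = 2 + G
o = -7065 (o = 54 - 9*791 = 54 - 7119 = -7065)
a(Z) = (¼ - Z²/4 + 9*Z/2)/(-7065 + Z) (a(Z) = (Z + (¼ - Z²/4 + 7*Z/2))/(Z - 7065) = (¼ - Z²/4 + 9*Z/2)/(-7065 + Z))
1/(a(M(32, 24)) + V(-61)) = 1/((1 - 1*32² + 18*32)/(4*(-7065 + 32)) + (2 - 61)) = 1/((¼)*(1 - 1*1024 + 576)/(-7033) - 59) = 1/((¼)*(-1/7033)*(1 - 1024 + 576) - 59) = 1/((¼)*(-1/7033)*(-447) - 59) = 1/(447/28132 - 59) = 1/(-1659341/28132) = -28132/1659341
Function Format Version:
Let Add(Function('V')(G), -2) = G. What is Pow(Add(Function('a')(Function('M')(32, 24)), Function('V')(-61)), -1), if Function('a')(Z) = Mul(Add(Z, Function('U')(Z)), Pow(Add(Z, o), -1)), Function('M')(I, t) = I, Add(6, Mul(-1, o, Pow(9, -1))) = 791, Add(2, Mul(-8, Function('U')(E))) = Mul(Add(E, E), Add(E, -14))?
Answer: Rational(-28132, 1659341) ≈ -0.016954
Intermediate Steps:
Function('U')(E) = Add(Rational(1, 4), Mul(Rational(-1, 4), E, Add(-14, E))) (Function('U')(E) = Add(Rational(1, 4), Mul(Rational(-1, 8), Mul(Add(E, E), Add(E, -14)))) = Add(Rational(1, 4), Mul(Rational(-1, 8), Mul(Mul(2, E), Add(-14, E)))) = Add(Rational(1, 4), Mul(Rational(-1, 8), Mul(2, E, Add(-14, E)))) = Add(Rational(1, 4), Mul(Rational(-1, 4), E, Add(-14, E))))
Function('V')(G) = Add(2, G)
o = -7065 (o = Add(54, Mul(-9, 791)) = Add(54, -7119) = -7065)
Function('a')(Z) = Mul(Pow(Add(-7065, Z), -1), Add(Rational(1, 4), Mul(Rational(-1, 4), Pow(Z, 2)), Mul(Rational(9, 2), Z))) (Function('a')(Z) = Mul(Add(Z, Add(Rational(1, 4), Mul(Rational(-1, 4), Pow(Z, 2)), Mul(Rational(7, 2), Z))), Pow(Add(Z, -7065), -1)) = Mul(Add(Rational(1, 4), Mul(Rational(-1, 4), Pow(Z, 2)), Mul(Rational(9, 2), Z)), Pow(Add(-7065, Z), -1)) = Mul(Pow(Add(-7065, Z), -1), Add(Rational(1, 4), Mul(Rational(-1, 4), Pow(Z, 2)), Mul(Rational(9, 2), Z))))
Pow(Add(Function('a')(Function('M')(32, 24)), Function('V')(-61)), -1) = Pow(Add(Mul(Rational(1, 4), Pow(Add(-7065, 32), -1), Add(1, Mul(-1, Pow(32, 2)), Mul(18, 32))), Add(2, -61)), -1) = Pow(Add(Mul(Rational(1, 4), Pow(-7033, -1), Add(1, Mul(-1, 1024), 576)), -59), -1) = Pow(Add(Mul(Rational(1, 4), Rational(-1, 7033), Add(1, -1024, 576)), -59), -1) = Pow(Add(Mul(Rational(1, 4), Rational(-1, 7033), -447), -59), -1) = Pow(Add(Rational(447, 28132), -59), -1) = Pow(Rational(-1659341, 28132), -1) = Rational(-28132, 1659341)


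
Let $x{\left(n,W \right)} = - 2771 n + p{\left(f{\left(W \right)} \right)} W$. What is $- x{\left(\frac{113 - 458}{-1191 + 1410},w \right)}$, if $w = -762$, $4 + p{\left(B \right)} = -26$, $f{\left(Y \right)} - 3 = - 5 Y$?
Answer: $- \frac{1987445}{73} \approx -27225.0$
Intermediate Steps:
$f{\left(Y \right)} = 3 - 5 Y$
$p{\left(B \right)} = -30$ ($p{\left(B \right)} = -4 - 26 = -30$)
$x{\left(n,W \right)} = - 2771 n - 30 W$
$- x{\left(\frac{113 - 458}{-1191 + 1410},w \right)} = - (- 2771 \frac{113 - 458}{-1191 + 1410} - -22860) = - (- 2771 \left(- \frac{345}{219}\right) + 22860) = - (- 2771 \left(\left(-345\right) \frac{1}{219}\right) + 22860) = - (\left(-2771\right) \left(- \frac{115}{73}\right) + 22860) = - (\frac{318665}{73} + 22860) = \left(-1\right) \frac{1987445}{73} = - \frac{1987445}{73}$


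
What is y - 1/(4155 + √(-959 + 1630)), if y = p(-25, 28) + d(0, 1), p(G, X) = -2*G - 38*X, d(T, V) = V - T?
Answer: -17487781757/17263354 + √671/17263354 ≈ -1013.0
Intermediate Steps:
p(G, X) = -38*X - 2*G
y = -1013 (y = (-38*28 - 2*(-25)) + (1 - 1*0) = (-1064 + 50) + (1 + 0) = -1014 + 1 = -1013)
y - 1/(4155 + √(-959 + 1630)) = -1013 - 1/(4155 + √(-959 + 1630)) = -1013 - 1/(4155 + √671)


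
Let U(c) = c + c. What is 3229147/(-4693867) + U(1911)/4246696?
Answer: -6847632844319/9966713106716 ≈ -0.68705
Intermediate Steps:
U(c) = 2*c
3229147/(-4693867) + U(1911)/4246696 = 3229147/(-4693867) + (2*1911)/4246696 = 3229147*(-1/4693867) + 3822*(1/4246696) = -3229147/4693867 + 1911/2123348 = -6847632844319/9966713106716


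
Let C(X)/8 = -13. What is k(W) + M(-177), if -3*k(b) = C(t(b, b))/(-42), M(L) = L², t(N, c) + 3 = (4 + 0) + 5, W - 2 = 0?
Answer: 1973675/63 ≈ 31328.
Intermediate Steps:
W = 2 (W = 2 + 0 = 2)
t(N, c) = 6 (t(N, c) = -3 + ((4 + 0) + 5) = -3 + (4 + 5) = -3 + 9 = 6)
C(X) = -104 (C(X) = 8*(-13) = -104)
k(b) = -52/63 (k(b) = -(-104)/(3*(-42)) = -(-104)*(-1)/(3*42) = -⅓*52/21 = -52/63)
k(W) + M(-177) = -52/63 + (-177)² = -52/63 + 31329 = 1973675/63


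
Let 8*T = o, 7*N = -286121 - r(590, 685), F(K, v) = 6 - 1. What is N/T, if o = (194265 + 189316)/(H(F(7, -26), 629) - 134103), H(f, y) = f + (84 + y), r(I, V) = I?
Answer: 43706224840/383581 ≈ 1.1394e+5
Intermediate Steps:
F(K, v) = 5
H(f, y) = 84 + f + y
N = -286711/7 (N = (-286121 - 1*590)/7 = (-286121 - 590)/7 = (⅐)*(-286711) = -286711/7 ≈ -40959.)
o = -383581/133385 (o = (194265 + 189316)/((84 + 5 + 629) - 134103) = 383581/(718 - 134103) = 383581/(-133385) = 383581*(-1/133385) = -383581/133385 ≈ -2.8757)
T = -383581/1067080 (T = (⅛)*(-383581/133385) = -383581/1067080 ≈ -0.35947)
N/T = -286711/(7*(-383581/1067080)) = -286711/7*(-1067080/383581) = 43706224840/383581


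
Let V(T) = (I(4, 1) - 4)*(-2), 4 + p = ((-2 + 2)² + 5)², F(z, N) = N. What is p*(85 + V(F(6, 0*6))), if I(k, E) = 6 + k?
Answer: 1533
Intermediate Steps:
p = 21 (p = -4 + ((-2 + 2)² + 5)² = -4 + (0² + 5)² = -4 + (0 + 5)² = -4 + 5² = -4 + 25 = 21)
V(T) = -12 (V(T) = ((6 + 4) - 4)*(-2) = (10 - 4)*(-2) = 6*(-2) = -12)
p*(85 + V(F(6, 0*6))) = 21*(85 - 12) = 21*73 = 1533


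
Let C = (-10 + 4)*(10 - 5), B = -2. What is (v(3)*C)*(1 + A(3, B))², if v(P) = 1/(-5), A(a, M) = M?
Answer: 6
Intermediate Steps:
v(P) = -⅕
C = -30 (C = -6*5 = -30)
(v(3)*C)*(1 + A(3, B))² = (-⅕*(-30))*(1 - 2)² = 6*(-1)² = 6*1 = 6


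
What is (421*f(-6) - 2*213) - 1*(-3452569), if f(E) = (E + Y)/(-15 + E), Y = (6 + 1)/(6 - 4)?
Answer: 144992111/42 ≈ 3.4522e+6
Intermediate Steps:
Y = 7/2 ≈ 3.5000
f(E) = (7/2 + E)/(-15 + E) (f(E) = (E + 7/2)/(-15 + E) = (7/2 + E)/(-15 + E))
(421*f(-6) - 2*213) - 1*(-3452569) = (421*((7/2 - 6)/(-15 - 6)) - 2*213) - 1*(-3452569) = (421*(-5/2/(-21)) - 426) + 3452569 = (421*(-1/21*(-5/2)) - 426) + 3452569 = (421*(5/42) - 426) + 3452569 = (2105/42 - 426) + 3452569 = -15787/42 + 3452569 = 144992111/42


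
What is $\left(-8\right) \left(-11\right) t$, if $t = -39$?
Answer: $-3432$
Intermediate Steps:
$\left(-8\right) \left(-11\right) t = \left(-8\right) \left(-11\right) \left(-39\right) = 88 \left(-39\right) = -3432$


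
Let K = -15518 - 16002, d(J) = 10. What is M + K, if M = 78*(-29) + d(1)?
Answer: -33772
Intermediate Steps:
K = -31520
M = -2252 (M = 78*(-29) + 10 = -2262 + 10 = -2252)
M + K = -2252 - 31520 = -33772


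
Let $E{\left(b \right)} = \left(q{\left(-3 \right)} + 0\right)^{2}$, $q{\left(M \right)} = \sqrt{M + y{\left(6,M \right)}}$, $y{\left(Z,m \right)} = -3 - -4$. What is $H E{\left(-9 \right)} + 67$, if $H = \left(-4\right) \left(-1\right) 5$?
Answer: $27$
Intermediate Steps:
$y{\left(Z,m \right)} = 1$ ($y{\left(Z,m \right)} = -3 + 4 = 1$)
$q{\left(M \right)} = \sqrt{1 + M}$ ($q{\left(M \right)} = \sqrt{M + 1} = \sqrt{1 + M}$)
$E{\left(b \right)} = -2$ ($E{\left(b \right)} = \left(\sqrt{1 - 3} + 0\right)^{2} = \left(\sqrt{-2} + 0\right)^{2} = \left(i \sqrt{2} + 0\right)^{2} = \left(i \sqrt{2}\right)^{2} = -2$)
$H = 20$ ($H = 4 \cdot 5 = 20$)
$H E{\left(-9 \right)} + 67 = 20 \left(-2\right) + 67 = -40 + 67 = 27$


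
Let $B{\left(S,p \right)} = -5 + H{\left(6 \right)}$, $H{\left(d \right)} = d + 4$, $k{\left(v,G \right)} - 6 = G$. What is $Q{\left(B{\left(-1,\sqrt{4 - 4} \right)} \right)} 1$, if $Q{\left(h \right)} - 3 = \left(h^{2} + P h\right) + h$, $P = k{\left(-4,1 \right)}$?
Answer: $68$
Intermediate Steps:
$k{\left(v,G \right)} = 6 + G$
$P = 7$ ($P = 6 + 1 = 7$)
$H{\left(d \right)} = 4 + d$
$B{\left(S,p \right)} = 5$ ($B{\left(S,p \right)} = -5 + \left(4 + 6\right) = -5 + 10 = 5$)
$Q{\left(h \right)} = 3 + h^{2} + 8 h$ ($Q{\left(h \right)} = 3 + \left(\left(h^{2} + 7 h\right) + h\right) = 3 + \left(h^{2} + 8 h\right) = 3 + h^{2} + 8 h$)
$Q{\left(B{\left(-1,\sqrt{4 - 4} \right)} \right)} 1 = \left(3 + 5^{2} + 8 \cdot 5\right) 1 = \left(3 + 25 + 40\right) 1 = 68 \cdot 1 = 68$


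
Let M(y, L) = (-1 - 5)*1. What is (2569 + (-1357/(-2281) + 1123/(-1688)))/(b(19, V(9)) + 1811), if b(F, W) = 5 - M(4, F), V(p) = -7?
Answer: 9891221685/7015297616 ≈ 1.4100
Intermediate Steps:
M(y, L) = -6 (M(y, L) = -6*1 = -6)
b(F, W) = 11 (b(F, W) = 5 - 1*(-6) = 5 + 6 = 11)
(2569 + (-1357/(-2281) + 1123/(-1688)))/(b(19, V(9)) + 1811) = (2569 + (-1357/(-2281) + 1123/(-1688)))/(11 + 1811) = (2569 + (-1357*(-1/2281) + 1123*(-1/1688)))/1822 = (2569 + (1357/2281 - 1123/1688))*(1/1822) = (2569 - 270947/3850328)*(1/1822) = (9891221685/3850328)*(1/1822) = 9891221685/7015297616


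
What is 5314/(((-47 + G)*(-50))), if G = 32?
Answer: 2657/375 ≈ 7.0853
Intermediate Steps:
5314/(((-47 + G)*(-50))) = 5314/(((-47 + 32)*(-50))) = 5314/((-15*(-50))) = 5314/750 = 5314*(1/750) = 2657/375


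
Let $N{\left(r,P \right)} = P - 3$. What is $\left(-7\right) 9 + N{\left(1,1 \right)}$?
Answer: $-65$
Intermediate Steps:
$N{\left(r,P \right)} = -3 + P$
$\left(-7\right) 9 + N{\left(1,1 \right)} = \left(-7\right) 9 + \left(-3 + 1\right) = -63 - 2 = -65$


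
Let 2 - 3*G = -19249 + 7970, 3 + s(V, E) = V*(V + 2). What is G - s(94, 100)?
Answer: -15782/3 ≈ -5260.7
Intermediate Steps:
s(V, E) = -3 + V*(2 + V) (s(V, E) = -3 + V*(V + 2) = -3 + V*(2 + V))
G = 11281/3 (G = 2/3 - (-19249 + 7970)/3 = 2/3 - 1/3*(-11279) = 2/3 + 11279/3 = 11281/3 ≈ 3760.3)
G - s(94, 100) = 11281/3 - (-3 + 94**2 + 2*94) = 11281/3 - (-3 + 8836 + 188) = 11281/3 - 1*9021 = 11281/3 - 9021 = -15782/3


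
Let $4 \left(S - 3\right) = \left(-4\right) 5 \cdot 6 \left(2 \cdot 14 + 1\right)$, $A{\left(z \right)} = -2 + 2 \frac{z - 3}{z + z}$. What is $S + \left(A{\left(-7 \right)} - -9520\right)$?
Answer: $\frac{60567}{7} \approx 8652.4$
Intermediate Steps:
$A{\left(z \right)} = -2 + \frac{-3 + z}{z}$ ($A{\left(z \right)} = -2 + 2 \frac{-3 + z}{2 z} = -2 + \frac{-3 + z}{z}$)
$S = -867$ ($S = 3 + \frac{\left(-4\right) 5 \cdot 6 \left(2 \cdot 14 + 1\right)}{4} = 3 + \frac{\left(-20\right) 6 \left(28 + 1\right)}{4} = 3 + \frac{\left(-120\right) 29}{4} = 3 + \frac{1}{4} \left(-3480\right) = 3 - 870 = -867$)
$S + \left(A{\left(-7 \right)} - -9520\right) = -867 + \left(\frac{-3 - -7}{-7} - -9520\right) = -867 + \left(- \frac{-3 + 7}{7} + 9520\right) = -867 + \left(\left(- \frac{1}{7}\right) 4 + 9520\right) = -867 + \left(- \frac{4}{7} + 9520\right) = -867 + \frac{66636}{7} = \frac{60567}{7}$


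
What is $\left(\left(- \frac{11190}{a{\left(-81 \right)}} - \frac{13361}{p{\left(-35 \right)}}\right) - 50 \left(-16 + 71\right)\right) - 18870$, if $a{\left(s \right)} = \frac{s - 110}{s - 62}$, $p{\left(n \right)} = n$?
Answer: $- \frac{197983699}{6685} \approx -29616.0$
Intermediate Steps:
$a{\left(s \right)} = \frac{-110 + s}{-62 + s}$
$\left(\left(- \frac{11190}{a{\left(-81 \right)}} - \frac{13361}{p{\left(-35 \right)}}\right) - 50 \left(-16 + 71\right)\right) - 18870 = \left(\left(- \frac{11190}{\frac{1}{-62 - 81} \left(-110 - 81\right)} - \frac{13361}{-35}\right) - 50 \left(-16 + 71\right)\right) - 18870 = \left(\left(- \frac{11190}{\frac{1}{-143} \left(-191\right)} - - \frac{13361}{35}\right) - 2750\right) - 18870 = \left(\left(- \frac{11190}{\left(- \frac{1}{143}\right) \left(-191\right)} + \frac{13361}{35}\right) - 2750\right) - 18870 = \left(\left(- \frac{11190}{\frac{191}{143}} + \frac{13361}{35}\right) - 2750\right) - 18870 = \left(\left(\left(-11190\right) \frac{143}{191} + \frac{13361}{35}\right) - 2750\right) - 18870 = \left(\left(- \frac{1600170}{191} + \frac{13361}{35}\right) - 2750\right) - 18870 = \left(- \frac{53453999}{6685} - 2750\right) - 18870 = - \frac{71837749}{6685} - 18870 = - \frac{197983699}{6685}$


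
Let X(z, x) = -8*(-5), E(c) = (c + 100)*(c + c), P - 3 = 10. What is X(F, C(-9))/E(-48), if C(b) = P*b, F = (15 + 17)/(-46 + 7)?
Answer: -5/624 ≈ -0.0080128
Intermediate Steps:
P = 13 (P = 3 + 10 = 13)
F = -32/39 (F = 32/(-39) = 32*(-1/39) = -32/39 ≈ -0.82051)
E(c) = 2*c*(100 + c) (E(c) = (100 + c)*(2*c) = 2*c*(100 + c))
C(b) = 13*b
X(z, x) = 40
X(F, C(-9))/E(-48) = 40/((2*(-48)*(100 - 48))) = 40/((2*(-48)*52)) = 40/(-4992) = 40*(-1/4992) = -5/624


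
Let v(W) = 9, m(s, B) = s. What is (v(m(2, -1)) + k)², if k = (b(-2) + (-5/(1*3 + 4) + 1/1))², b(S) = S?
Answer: 342225/2401 ≈ 142.53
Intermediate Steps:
k = 144/49 (k = (-2 + (-5/(1*3 + 4) + 1/1))² = (-2 + (-5/(3 + 4) + 1*1))² = (-2 + (-5/7 + 1))² = (-2 + 2/7)² = (-12/7)² = 144/49 ≈ 2.9388)
(v(m(2, -1)) + k)² = (9 + 144/49)² = (585/49)² = 342225/2401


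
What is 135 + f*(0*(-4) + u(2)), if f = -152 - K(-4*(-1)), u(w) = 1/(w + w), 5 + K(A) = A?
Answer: 389/4 ≈ 97.250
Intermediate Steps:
K(A) = -5 + A
u(w) = 1/(2*w)
f = -151 (f = -152 - (-5 - 4*(-1)) = -152 - (-5 + 4) = -152 - 1*(-1) = -152 + 1 = -151)
135 + f*(0*(-4) + u(2)) = 135 - 151*(0*(-4) + (½)/2) = 135 - 151*(0 + (½)*(½)) = 135 - 151*(0 + ¼) = 135 - 151*¼ = 135 - 151/4 = 389/4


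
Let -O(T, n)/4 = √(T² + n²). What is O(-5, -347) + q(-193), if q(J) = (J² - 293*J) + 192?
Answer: 93990 - 4*√120434 ≈ 92602.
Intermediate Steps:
q(J) = 192 + J² - 293*J
O(T, n) = -4*√(T² + n²)
O(-5, -347) + q(-193) = -4*√((-5)² + (-347)²) + (192 + (-193)² - 293*(-193)) = -4*√(25 + 120409) + (192 + 37249 + 56549) = -4*√120434 + 93990 = 93990 - 4*√120434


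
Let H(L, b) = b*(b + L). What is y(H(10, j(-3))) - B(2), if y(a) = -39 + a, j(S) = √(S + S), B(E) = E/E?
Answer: -46 + 10*I*√6 ≈ -46.0 + 24.495*I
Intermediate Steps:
B(E) = 1
j(S) = √2*√S (j(S) = √(2*S) = √2*√S)
H(L, b) = b*(L + b)
y(H(10, j(-3))) - B(2) = (-39 + (√2*√(-3))*(10 + √2*√(-3))) - 1*1 = (-39 + (√2*(I*√3))*(10 + √2*(I*√3))) - 1 = (-39 + (I*√6)*(10 + I*√6)) - 1 = (-39 + I*√6*(10 + I*√6)) - 1 = -40 + I*√6*(10 + I*√6)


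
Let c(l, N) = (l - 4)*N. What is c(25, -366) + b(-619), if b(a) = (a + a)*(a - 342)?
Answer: 1182032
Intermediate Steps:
b(a) = 2*a*(-342 + a) (b(a) = (2*a)*(-342 + a) = 2*a*(-342 + a))
c(l, N) = N*(-4 + l) (c(l, N) = (-4 + l)*N = N*(-4 + l))
c(25, -366) + b(-619) = -366*(-4 + 25) + 2*(-619)*(-342 - 619) = -366*21 + 2*(-619)*(-961) = -7686 + 1189718 = 1182032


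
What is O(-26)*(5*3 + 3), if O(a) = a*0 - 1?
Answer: -18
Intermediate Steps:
O(a) = -1 (O(a) = 0 - 1 = -1)
O(-26)*(5*3 + 3) = -(5*3 + 3) = -(15 + 3) = -1*18 = -18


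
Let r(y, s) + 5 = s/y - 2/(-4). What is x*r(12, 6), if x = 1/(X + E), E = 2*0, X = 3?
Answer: -4/3 ≈ -1.3333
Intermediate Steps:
E = 0
r(y, s) = -9/2 + s/y (r(y, s) = -5 + (s/y - 2/(-4)) = -5 + (s/y - 2*(-¼)) = -5 + (s/y + ½) = -5 + (½ + s/y) = -9/2 + s/y)
x = ⅓ (x = 1/(3 + 0) = 1/3 = ⅓ ≈ 0.33333)
x*r(12, 6) = (-9/2 + 6/12)/3 = (-9/2 + 6*(1/12))/3 = (-9/2 + ½)/3 = (⅓)*(-4) = -4/3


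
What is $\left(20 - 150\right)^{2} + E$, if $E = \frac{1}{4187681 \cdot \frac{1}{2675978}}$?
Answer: $\frac{70774484878}{4187681} \approx 16901.0$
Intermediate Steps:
$E = \frac{2675978}{4187681}$ ($E = \frac{1}{4187681 \cdot \frac{1}{2675978}} = \frac{1}{\frac{4187681}{2675978}} = \frac{2675978}{4187681} \approx 0.63901$)
$\left(20 - 150\right)^{2} + E = \left(20 - 150\right)^{2} + \frac{2675978}{4187681} = \left(-130\right)^{2} + \frac{2675978}{4187681} = 16900 + \frac{2675978}{4187681} = \frac{70774484878}{4187681}$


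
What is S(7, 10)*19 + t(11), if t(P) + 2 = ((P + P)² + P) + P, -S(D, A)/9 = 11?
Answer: -1377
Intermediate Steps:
S(D, A) = -99 (S(D, A) = -9*11 = -99)
t(P) = -2 + 2*P + 4*P² (t(P) = -2 + (((P + P)² + P) + P) = -2 + (((2*P)² + P) + P) = -2 + ((4*P² + P) + P) = -2 + ((P + 4*P²) + P) = -2 + (2*P + 4*P²) = -2 + 2*P + 4*P²)
S(7, 10)*19 + t(11) = -99*19 + (-2 + 2*11 + 4*11²) = -1881 + (-2 + 22 + 4*121) = -1881 + (-2 + 22 + 484) = -1881 + 504 = -1377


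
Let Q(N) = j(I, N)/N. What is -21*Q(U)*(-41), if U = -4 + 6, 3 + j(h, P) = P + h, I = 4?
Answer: 2583/2 ≈ 1291.5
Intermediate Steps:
j(h, P) = -3 + P + h (j(h, P) = -3 + (P + h) = -3 + P + h)
U = 2
Q(N) = (1 + N)/N (Q(N) = (-3 + N + 4)/N = (1 + N)/N)
-21*Q(U)*(-41) = -21*(1 + 2)/2*(-41) = -21*3/2*(-41) = -63/2*(-41) = 2583/2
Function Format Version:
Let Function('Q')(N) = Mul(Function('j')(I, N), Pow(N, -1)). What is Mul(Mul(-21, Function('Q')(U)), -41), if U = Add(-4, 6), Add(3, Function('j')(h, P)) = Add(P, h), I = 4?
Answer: Rational(2583, 2) ≈ 1291.5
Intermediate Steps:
Function('j')(h, P) = Add(-3, P, h) (Function('j')(h, P) = Add(-3, Add(P, h)) = Add(-3, P, h))
U = 2
Function('Q')(N) = Mul(Pow(N, -1), Add(1, N)) (Function('Q')(N) = Mul(Add(-3, N, 4), Pow(N, -1)) = Mul(Add(1, N), Pow(N, -1)) = Mul(Pow(N, -1), Add(1, N)))
Mul(Mul(-21, Function('Q')(U)), -41) = Mul(Mul(-21, Mul(Pow(2, -1), Add(1, 2))), -41) = Mul(Mul(-21, Mul(Rational(1, 2), 3)), -41) = Mul(Mul(-21, Rational(3, 2)), -41) = Mul(Rational(-63, 2), -41) = Rational(2583, 2)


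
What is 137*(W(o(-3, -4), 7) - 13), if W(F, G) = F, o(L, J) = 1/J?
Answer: -7261/4 ≈ -1815.3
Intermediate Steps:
137*(W(o(-3, -4), 7) - 13) = 137*(1/(-4) - 13) = 137*(-1/4 - 13) = 137*(-53/4) = -7261/4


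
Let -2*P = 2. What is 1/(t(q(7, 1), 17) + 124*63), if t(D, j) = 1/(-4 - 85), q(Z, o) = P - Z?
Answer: 89/695267 ≈ 0.00012801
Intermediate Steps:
P = -1 (P = -½*2 = -1)
q(Z, o) = -1 - Z
t(D, j) = -1/89 (t(D, j) = 1/(-89) = -1/89)
1/(t(q(7, 1), 17) + 124*63) = 1/(-1/89 + 124*63) = 1/(-1/89 + 7812) = 1/(695267/89) = 89/695267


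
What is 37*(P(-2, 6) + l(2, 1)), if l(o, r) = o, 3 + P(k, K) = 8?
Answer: 259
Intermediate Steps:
P(k, K) = 5 (P(k, K) = -3 + 8 = 5)
37*(P(-2, 6) + l(2, 1)) = 37*(5 + 2) = 37*7 = 259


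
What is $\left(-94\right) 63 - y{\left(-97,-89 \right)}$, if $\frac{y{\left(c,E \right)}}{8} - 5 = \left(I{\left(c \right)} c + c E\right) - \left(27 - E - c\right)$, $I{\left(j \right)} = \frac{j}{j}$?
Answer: $-72546$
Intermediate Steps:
$I{\left(j \right)} = 1$
$y{\left(c,E \right)} = -176 + 8 E + 16 c + 8 E c$ ($y{\left(c,E \right)} = 40 + 8 \left(\left(1 c + c E\right) - \left(27 - E - c\right)\right) = 40 + 8 \left(\left(c + E c\right) - \left(27 - E - c\right)\right) = 40 + 8 \left(\left(c + E c\right) + \left(-27 + E + c\right)\right) = 40 + 8 \left(-27 + E + 2 c + E c\right) = 40 + \left(-216 + 8 E + 16 c + 8 E c\right) = -176 + 8 E + 16 c + 8 E c$)
$\left(-94\right) 63 - y{\left(-97,-89 \right)} = \left(-94\right) 63 - \left(-176 + 8 \left(-89\right) + 16 \left(-97\right) + 8 \left(-89\right) \left(-97\right)\right) = -5922 - \left(-176 - 712 - 1552 + 69064\right) = -5922 - 66624 = -72546$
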